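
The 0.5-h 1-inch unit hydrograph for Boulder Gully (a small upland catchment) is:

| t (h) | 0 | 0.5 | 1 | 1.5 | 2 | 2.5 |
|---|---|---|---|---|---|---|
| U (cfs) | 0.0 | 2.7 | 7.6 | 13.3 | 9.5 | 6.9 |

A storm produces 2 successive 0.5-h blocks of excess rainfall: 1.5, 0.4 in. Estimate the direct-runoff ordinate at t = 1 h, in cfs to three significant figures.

By discrete convolution, Q_j = Σ (P_i / 1 in) · U_{j−i}.
At t = 1 h (j=2): Q = (1.5/1)·7.6 + (0.4/1)·2.7 = 12.5 cfs.

Q ≈ 12.5 cfs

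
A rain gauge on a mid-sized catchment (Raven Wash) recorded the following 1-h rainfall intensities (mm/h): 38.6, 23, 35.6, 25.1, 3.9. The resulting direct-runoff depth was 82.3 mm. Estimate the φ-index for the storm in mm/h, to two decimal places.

φ ≈ 10.00 mm/h

Only the 4 blocks with intensity above φ contribute runoff: 38.6, 23, 35.6, 25.1 mm/h.
Σ(I−φ)·Δt = d  ⇒  (38.6+23+35.6+25.1 − 4φ)·1 = 82.3
φ = (122.3 − 82.3/1) / 4 = 10.00 mm/h.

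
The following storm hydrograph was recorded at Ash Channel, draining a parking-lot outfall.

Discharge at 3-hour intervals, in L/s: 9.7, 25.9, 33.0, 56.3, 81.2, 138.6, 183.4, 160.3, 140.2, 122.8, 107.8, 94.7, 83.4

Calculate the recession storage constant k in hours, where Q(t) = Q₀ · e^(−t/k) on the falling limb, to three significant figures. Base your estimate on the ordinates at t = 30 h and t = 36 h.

On the falling limb, Q drops from 107.8 to 83.4 L/s between t = 30 h and t = 36 h (Δt = 6 h).
k = −Δt / ln(Q₂/Q₁) = −6 / ln(83.4/107.8) = 23.4 h.

k ≈ 23.4 h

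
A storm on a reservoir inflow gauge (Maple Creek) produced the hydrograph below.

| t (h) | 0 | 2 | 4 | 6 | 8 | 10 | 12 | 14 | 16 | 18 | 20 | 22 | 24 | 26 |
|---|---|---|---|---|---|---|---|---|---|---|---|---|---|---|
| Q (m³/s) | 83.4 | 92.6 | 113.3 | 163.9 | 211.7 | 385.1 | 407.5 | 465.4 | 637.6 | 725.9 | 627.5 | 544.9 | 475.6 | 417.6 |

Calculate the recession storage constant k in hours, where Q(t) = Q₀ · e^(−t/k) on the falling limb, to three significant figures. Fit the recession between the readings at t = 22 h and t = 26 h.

k ≈ 15.0 h

On the falling limb, Q drops from 544.9 to 417.6 m³/s between t = 22 h and t = 26 h (Δt = 4 h).
k = −Δt / ln(Q₂/Q₁) = −4 / ln(417.6/544.9) = 15.0 h.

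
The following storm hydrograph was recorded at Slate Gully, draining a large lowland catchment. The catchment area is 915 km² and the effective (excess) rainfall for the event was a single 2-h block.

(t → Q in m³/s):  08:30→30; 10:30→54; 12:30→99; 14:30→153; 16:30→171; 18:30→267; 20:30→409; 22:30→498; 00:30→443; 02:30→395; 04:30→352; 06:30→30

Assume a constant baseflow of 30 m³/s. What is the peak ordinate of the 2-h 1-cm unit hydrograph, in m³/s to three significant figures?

U_p ≈ 234 m³/s

Direct runoff: 0.0, 24.0, 69.0, 123.0, 141.0, 237.0, 379.0, 468.0, 413.0, 365.0, 322.0, 0.0 m³/s; ΣQ_DR = 2541 m³/s, peak = 468.0 m³/s.
Runoff depth d = ΣQ_DR·Δt / A = 2541 × 7200 / (915 km²) = 19.99 mm.
The 1-cm UH is the DRH scaled by (10 mm)/d, so U_p = 468.0 × 10/19.99 = 234 m³/s.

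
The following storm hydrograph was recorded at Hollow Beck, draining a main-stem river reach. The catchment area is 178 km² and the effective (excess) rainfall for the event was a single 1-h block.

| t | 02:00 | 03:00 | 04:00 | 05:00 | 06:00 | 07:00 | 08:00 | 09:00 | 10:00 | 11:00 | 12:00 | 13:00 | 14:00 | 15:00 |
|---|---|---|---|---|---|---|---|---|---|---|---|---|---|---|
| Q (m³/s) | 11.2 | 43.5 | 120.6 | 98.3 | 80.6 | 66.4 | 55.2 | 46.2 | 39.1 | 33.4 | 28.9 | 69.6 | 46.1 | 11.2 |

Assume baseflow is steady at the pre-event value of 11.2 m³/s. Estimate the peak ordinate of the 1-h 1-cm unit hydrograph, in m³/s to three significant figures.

U_p ≈ 91.1 m³/s

Direct runoff: 0.0, 32.3, 109.4, 87.1, 69.4, 55.2, 44.0, 35.0, 27.9, 22.2, 17.7, 58.4, 34.9, 0.0 m³/s; ΣQ_DR = 593.5 m³/s, peak = 109.4 m³/s.
Runoff depth d = ΣQ_DR·Δt / A = 593.5 × 3600 / (178 km²) = 12.00 mm.
The 1-cm UH is the DRH scaled by (10 mm)/d, so U_p = 109.4 × 10/12.00 = 91.1 m³/s.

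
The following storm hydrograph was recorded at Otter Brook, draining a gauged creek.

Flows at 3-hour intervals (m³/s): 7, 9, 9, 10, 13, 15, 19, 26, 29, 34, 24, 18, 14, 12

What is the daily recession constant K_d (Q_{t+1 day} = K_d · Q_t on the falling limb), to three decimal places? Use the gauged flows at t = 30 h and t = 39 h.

K_d ≈ 0.157

Between t = 30 h and t = 39 h the flow falls from 24 to 12 m³/s over 3×3 h = 9 h.
Per-interval ratio K = (12/24)^(1/3) = 0.7937; K_d = K^(24/3) = 0.157.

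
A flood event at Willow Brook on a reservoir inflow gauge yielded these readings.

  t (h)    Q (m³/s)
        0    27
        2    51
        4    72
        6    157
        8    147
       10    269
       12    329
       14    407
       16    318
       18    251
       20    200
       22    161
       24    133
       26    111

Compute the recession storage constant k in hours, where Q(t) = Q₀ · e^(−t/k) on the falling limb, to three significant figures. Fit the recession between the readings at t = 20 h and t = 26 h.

k ≈ 10.2 h

On the falling limb, Q drops from 200 to 111 m³/s between t = 20 h and t = 26 h (Δt = 6 h).
k = −Δt / ln(Q₂/Q₁) = −6 / ln(111/200) = 10.2 h.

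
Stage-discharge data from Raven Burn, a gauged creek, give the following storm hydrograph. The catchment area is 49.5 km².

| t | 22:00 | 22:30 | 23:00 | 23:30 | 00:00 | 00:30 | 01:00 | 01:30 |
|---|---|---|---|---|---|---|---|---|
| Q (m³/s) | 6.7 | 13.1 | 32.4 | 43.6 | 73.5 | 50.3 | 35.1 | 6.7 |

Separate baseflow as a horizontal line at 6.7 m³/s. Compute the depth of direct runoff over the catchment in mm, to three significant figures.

d ≈ 7.56 mm

Direct runoff: 0.0, 6.4, 25.7, 36.9, 66.8, 43.6, 28.4, 0.0 m³/s; ΣQ_DR = 207.8 m³/s.
V = ΣQ_DR · Δt = 207.8 × 1800 s = 3.740 × 10^5 m³.
Over A = 49.5 km², depth = V / A = 7.56 mm.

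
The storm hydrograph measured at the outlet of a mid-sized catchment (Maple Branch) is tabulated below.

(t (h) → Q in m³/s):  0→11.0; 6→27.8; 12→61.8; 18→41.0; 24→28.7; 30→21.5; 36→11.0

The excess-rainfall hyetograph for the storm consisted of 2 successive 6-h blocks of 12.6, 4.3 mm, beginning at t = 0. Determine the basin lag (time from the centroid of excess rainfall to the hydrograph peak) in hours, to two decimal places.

t_L ≈ 7.47 h

Centroid of excess rainfall: t_c = Σ P_i·t̄_i / ΣP_i = 4.5266 h (block centres at 3, 9 h).
Hydrograph peak occurs at t = 12 h, so basin lag t_L = 12 − 4.5266 = 7.47 h.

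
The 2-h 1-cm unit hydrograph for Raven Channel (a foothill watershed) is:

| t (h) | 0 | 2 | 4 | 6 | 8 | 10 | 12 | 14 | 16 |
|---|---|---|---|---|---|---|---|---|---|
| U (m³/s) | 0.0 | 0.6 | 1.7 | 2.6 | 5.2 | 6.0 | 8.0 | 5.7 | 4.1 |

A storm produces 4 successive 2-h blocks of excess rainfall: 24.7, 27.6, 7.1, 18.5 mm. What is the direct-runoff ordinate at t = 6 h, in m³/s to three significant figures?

Q ≈ 11.5 m³/s

By discrete convolution, Q_j = Σ (P_i / 10 mm) · U_{j−i}.
At t = 6 h (j=3): Q = (24.7/10)·2.6 + (27.6/10)·1.7 + (7.1/10)·0.6 + (18.5/10)·0.0 = 11.5 m³/s.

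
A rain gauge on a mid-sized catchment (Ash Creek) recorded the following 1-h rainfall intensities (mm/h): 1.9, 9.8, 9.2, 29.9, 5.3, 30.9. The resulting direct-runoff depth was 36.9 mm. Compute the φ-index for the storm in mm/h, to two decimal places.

φ ≈ 11.95 mm/h

Only the 2 blocks with intensity above φ contribute runoff: 29.9, 30.9 mm/h.
Σ(I−φ)·Δt = d  ⇒  (29.9+30.9 − 2φ)·1 = 36.9
φ = (60.80 − 36.9/1) / 2 = 11.95 mm/h.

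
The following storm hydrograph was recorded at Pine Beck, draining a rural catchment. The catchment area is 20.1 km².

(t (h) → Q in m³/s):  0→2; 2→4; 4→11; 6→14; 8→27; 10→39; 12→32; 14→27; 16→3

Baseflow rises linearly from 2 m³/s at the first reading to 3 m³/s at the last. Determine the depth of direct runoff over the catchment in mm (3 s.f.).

Direct runoff: 0.00, 1.88, 8.75, 11.62, 24.50, 36.38, 29.25, 24.12, 0.00 m³/s; ΣQ_DR = 136.5 m³/s.
V = ΣQ_DR · Δt = 136.5 × 7200 s = 9.828 × 10^5 m³.
Over A = 20.1 km², depth = V / A = 48.9 mm.

d ≈ 48.9 mm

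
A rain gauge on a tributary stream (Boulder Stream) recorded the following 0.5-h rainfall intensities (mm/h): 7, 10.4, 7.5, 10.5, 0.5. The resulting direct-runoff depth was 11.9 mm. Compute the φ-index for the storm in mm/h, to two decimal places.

φ ≈ 2.90 mm/h

Only the 4 blocks with intensity above φ contribute runoff: 7, 10.4, 7.5, 10.5 mm/h.
Σ(I−φ)·Δt = d  ⇒  (7+10.4+7.5+10.5 − 4φ)·0.5 = 11.9
φ = (35.40 − 11.9/0.5) / 4 = 2.90 mm/h.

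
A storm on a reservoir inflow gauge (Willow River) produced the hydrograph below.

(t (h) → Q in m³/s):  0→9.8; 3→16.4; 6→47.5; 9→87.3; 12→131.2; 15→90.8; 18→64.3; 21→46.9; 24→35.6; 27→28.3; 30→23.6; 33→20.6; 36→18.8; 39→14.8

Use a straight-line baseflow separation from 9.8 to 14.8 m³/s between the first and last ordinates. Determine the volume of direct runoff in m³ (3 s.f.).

V ≈ 5.01 × 10^6 m³

Direct-runoff ordinates (Q − Q_b): 0.00, 6.22, 36.93, 76.35, 119.86, 79.08, 52.19, 34.41, 22.72, 15.04, 9.95, 6.57, 4.38, 0.00 m³/s.
ΣQ_DR = 463.7 m³/s.
With Δt = 3 h = 10800 s, V = ΣQ_DR · Δt = 463.7 × 10800 = 5.01 × 10^6 m³.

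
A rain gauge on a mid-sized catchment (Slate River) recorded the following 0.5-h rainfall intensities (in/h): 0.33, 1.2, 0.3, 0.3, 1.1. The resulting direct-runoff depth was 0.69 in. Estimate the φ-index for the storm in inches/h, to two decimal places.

Only the 2 blocks with intensity above φ contribute runoff: 1.2, 1.1 in/h.
Σ(I−φ)·Δt = d  ⇒  (1.2+1.1 − 2φ)·0.5 = 0.69
φ = (2.300 − 0.69/0.5) / 2 = 0.46 in/h.

φ ≈ 0.46 in/h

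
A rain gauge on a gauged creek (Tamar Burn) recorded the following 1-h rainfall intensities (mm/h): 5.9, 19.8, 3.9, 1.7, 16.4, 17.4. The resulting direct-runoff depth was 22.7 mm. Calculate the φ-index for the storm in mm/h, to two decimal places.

Only the 3 blocks with intensity above φ contribute runoff: 19.8, 16.4, 17.4 mm/h.
Σ(I−φ)·Δt = d  ⇒  (19.8+16.4+17.4 − 3φ)·1 = 22.7
φ = (53.60 − 22.7/1) / 3 = 10.30 mm/h.

φ ≈ 10.30 mm/h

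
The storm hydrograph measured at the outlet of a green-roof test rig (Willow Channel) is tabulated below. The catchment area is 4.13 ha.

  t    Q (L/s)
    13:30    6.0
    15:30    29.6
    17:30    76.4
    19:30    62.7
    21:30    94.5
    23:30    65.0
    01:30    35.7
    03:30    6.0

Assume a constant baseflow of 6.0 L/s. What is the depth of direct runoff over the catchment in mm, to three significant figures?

Direct runoff: 0.0, 23.6, 70.4, 56.7, 88.5, 59.0, 29.7, 0.0 L/s; ΣQ_DR = 327.9 L/s.
V = ΣQ_DR · Δt = 327.9 × 7200 s = 2.361 × 10^6 L.
Over A = 4.13 ha, depth = V / A = 57.2 mm.

d ≈ 57.2 mm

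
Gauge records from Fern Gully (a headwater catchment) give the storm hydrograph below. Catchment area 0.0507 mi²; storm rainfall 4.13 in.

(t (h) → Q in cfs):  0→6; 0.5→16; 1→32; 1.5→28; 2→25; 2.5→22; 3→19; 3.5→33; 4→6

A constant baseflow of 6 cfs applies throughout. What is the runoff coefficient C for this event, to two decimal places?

ΣQ_DR = 133.0 cfs; V = ΣQ_DR·Δt = 2.394 × 10^5 ft³.
Runoff depth d = V / A = 2.032 in.
C = d / P = 2.032 / 4.13 = 0.49.

C ≈ 0.49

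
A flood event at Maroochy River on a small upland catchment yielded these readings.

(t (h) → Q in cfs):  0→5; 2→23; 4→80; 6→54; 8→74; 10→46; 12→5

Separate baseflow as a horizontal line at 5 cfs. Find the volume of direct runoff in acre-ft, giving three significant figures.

Direct-runoff ordinates (Q − Q_b): 0.0, 18.0, 75.0, 49.0, 69.0, 41.0, 0.0 cfs.
ΣQ_DR = 252.0 cfs.
With Δt = 2 h = 7200 s, V = ΣQ_DR · Δt = 252.0 × 7200 = 1.81 × 10^6 ft³ = 41.7 acre-ft.

V ≈ 41.7 acre-ft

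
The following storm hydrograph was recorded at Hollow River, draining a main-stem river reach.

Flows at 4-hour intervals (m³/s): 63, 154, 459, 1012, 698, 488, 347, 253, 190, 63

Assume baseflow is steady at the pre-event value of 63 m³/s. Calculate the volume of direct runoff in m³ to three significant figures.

V ≈ 4.46 × 10^7 m³

Direct-runoff ordinates (Q − Q_b): 0.0, 91.0, 396.0, 949.0, 635.0, 425.0, 284.0, 190.0, 127.0, 0.0 m³/s.
ΣQ_DR = 3097 m³/s.
With Δt = 4 h = 14400 s, V = ΣQ_DR · Δt = 3097 × 14400 = 4.46 × 10^7 m³.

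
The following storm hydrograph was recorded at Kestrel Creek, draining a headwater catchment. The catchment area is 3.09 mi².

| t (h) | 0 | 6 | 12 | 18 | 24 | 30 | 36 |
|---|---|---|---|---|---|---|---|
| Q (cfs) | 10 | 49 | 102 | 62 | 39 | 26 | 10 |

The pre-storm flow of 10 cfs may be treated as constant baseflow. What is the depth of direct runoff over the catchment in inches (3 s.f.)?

Direct runoff: 0.0, 39.0, 92.0, 52.0, 29.0, 16.0, 0.0 cfs; ΣQ_DR = 228.0 cfs.
V = ΣQ_DR · Δt = 228.0 × 21600 s = 4.925 × 10^6 ft³.
Over A = 3.09 mi², depth = V / A = 0.686 in.

d ≈ 0.686 in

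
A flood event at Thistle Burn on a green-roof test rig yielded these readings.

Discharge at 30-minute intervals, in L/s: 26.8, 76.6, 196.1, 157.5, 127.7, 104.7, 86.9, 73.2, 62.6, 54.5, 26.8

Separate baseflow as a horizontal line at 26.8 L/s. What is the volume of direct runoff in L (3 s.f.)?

Direct-runoff ordinates (Q − Q_b): 0.0, 49.8, 169.3, 130.7, 100.9, 77.9, 60.1, 46.4, 35.8, 27.7, 0.0 L/s.
ΣQ_DR = 698.6 L/s.
With Δt = 0.5 h = 1800 s, V = ΣQ_DR · Δt = 698.6 × 1800 = 1.26 × 10^6 L.

V ≈ 1.26 × 10^6 L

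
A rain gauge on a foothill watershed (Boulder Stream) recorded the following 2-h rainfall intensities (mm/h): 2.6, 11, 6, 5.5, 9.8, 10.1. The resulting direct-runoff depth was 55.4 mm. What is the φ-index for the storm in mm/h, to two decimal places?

Only the 5 blocks with intensity above φ contribute runoff: 11, 6, 5.5, 9.8, 10.1 mm/h.
Σ(I−φ)·Δt = d  ⇒  (11+6+5.5+9.8+10.1 − 5φ)·2 = 55.4
φ = (42.40 − 55.4/2) / 5 = 2.94 mm/h.

φ ≈ 2.94 mm/h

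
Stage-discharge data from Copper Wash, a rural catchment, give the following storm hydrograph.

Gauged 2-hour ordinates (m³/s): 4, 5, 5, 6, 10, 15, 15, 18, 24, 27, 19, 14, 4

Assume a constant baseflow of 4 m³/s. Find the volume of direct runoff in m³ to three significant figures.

V ≈ 8.21 × 10^5 m³

Direct-runoff ordinates (Q − Q_b): 0.0, 1.0, 1.0, 2.0, 6.0, 11.0, 11.0, 14.0, 20.0, 23.0, 15.0, 10.0, 0.0 m³/s.
ΣQ_DR = 114.0 m³/s.
With Δt = 2 h = 7200 s, V = ΣQ_DR · Δt = 114.0 × 7200 = 8.21 × 10^5 m³.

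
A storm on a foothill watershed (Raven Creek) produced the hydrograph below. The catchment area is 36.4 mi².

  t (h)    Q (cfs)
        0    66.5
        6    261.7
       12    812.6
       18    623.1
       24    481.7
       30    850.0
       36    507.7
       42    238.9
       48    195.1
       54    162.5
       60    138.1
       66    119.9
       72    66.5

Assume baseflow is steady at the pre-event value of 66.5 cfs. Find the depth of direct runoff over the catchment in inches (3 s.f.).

d ≈ 0.935 in

Direct runoff: 0.0, 195.2, 746.1, 556.6, 415.2, 783.5, 441.2, 172.4, 128.6, 96.0, 71.6, 53.4, 0.0 cfs; ΣQ_DR = 3660 cfs.
V = ΣQ_DR · Δt = 3660 × 21600 s = 7.905 × 10^7 ft³.
Over A = 36.4 mi², depth = V / A = 0.935 in.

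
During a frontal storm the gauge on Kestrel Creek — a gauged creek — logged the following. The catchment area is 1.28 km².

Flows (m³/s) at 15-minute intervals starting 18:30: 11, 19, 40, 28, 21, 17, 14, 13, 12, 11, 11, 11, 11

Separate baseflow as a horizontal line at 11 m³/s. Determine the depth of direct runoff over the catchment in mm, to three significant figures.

d ≈ 53.4 mm

Direct runoff: 0.0, 8.0, 29.0, 17.0, 10.0, 6.0, 3.0, 2.0, 1.0, 0.0, 0.0, 0.0, 0.0 m³/s; ΣQ_DR = 76.00 m³/s.
V = ΣQ_DR · Δt = 76.00 × 900 s = 68400 m³.
Over A = 1.28 km², depth = V / A = 53.4 mm.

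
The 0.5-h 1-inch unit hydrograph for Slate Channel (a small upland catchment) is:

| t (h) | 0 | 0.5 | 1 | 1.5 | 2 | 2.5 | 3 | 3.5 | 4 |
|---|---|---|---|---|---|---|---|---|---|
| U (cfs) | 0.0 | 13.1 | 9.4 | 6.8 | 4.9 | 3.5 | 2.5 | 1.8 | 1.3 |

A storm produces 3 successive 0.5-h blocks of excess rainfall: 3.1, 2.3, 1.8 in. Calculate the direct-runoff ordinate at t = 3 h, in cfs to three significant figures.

Q ≈ 24.6 cfs

By discrete convolution, Q_j = Σ (P_i / 1 in) · U_{j−i}.
At t = 3 h (j=6): Q = (3.1/1)·2.5 + (2.3/1)·3.5 + (1.8/1)·4.9 = 24.6 cfs.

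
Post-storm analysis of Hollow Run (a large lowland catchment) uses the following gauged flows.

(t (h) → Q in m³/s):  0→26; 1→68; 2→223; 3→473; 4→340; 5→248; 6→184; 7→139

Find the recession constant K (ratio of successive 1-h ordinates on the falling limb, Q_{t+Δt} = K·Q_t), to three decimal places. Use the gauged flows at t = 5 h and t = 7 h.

Using the recession-limb readings at t = 5 h and t = 7 h: Q falls from 248 to 139 m³/s over 2 intervals.
K = (Q₂/Q₁)^(1/2) = (139/248)^(1/2) = 0.749.

K ≈ 0.749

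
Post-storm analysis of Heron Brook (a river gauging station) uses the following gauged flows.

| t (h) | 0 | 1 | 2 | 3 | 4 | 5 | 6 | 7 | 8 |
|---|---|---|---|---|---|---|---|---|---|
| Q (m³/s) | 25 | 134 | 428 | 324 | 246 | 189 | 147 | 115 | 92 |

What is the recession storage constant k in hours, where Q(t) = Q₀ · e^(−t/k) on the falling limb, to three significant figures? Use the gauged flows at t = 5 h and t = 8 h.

On the falling limb, Q drops from 189 to 92 m³/s between t = 5 h and t = 8 h (Δt = 3 h).
k = −Δt / ln(Q₂/Q₁) = −3 / ln(92/189) = 4.17 h.

k ≈ 4.17 h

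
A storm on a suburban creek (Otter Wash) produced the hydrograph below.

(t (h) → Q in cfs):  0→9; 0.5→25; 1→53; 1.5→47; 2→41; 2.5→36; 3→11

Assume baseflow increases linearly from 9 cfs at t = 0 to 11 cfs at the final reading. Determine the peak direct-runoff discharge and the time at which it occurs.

Q_p = 43.33 cfs at t = 1 h

Subtracting baseflow gives direct-runoff ordinates: 0.00, 15.67, 43.33, 37.00, 30.67, 25.33, 0.00 cfs.
The maximum is 43.33 cfs, occurring at the reading for t = 1 h.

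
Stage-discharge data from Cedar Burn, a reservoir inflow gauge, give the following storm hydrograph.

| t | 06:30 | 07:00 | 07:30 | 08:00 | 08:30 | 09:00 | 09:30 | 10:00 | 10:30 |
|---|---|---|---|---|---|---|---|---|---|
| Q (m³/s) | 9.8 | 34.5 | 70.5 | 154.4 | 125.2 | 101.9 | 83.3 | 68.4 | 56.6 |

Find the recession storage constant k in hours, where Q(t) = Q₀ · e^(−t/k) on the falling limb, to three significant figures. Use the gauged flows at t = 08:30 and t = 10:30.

k ≈ 2.52 h

On the falling limb, Q drops from 125.2 to 56.6 m³/s between t = 08:30 and t = 10:30 (Δt = 2 h).
k = −Δt / ln(Q₂/Q₁) = −2 / ln(56.6/125.2) = 2.52 h.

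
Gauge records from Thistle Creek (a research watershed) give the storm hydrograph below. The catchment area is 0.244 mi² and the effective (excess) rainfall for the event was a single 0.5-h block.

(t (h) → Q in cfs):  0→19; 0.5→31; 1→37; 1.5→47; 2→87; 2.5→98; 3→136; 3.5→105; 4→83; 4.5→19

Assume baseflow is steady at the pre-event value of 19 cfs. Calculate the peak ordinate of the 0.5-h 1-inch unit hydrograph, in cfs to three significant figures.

Direct runoff: 0.0, 12.0, 18.0, 28.0, 68.0, 79.0, 117.0, 86.0, 64.0, 0.0 cfs; ΣQ_DR = 472.0 cfs, peak = 117.0 cfs.
Runoff depth d = ΣQ_DR·Δt / A = 472.0 × 1800 / (0.244 mi²) = 1.499 in.
The 1-inch UH is the DRH scaled by (1 in)/d, so U_p = 117.0 × 1/1.499 = 78.1 cfs.

U_p ≈ 78.1 cfs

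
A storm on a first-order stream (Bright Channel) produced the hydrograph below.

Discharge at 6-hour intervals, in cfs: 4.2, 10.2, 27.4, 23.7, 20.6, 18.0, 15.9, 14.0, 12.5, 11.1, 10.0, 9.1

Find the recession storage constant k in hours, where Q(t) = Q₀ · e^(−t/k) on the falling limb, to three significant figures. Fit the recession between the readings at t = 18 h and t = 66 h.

On the falling limb, Q drops from 23.7 to 9.1 cfs between t = 18 h and t = 66 h (Δt = 48 h).
k = −Δt / ln(Q₂/Q₁) = −48 / ln(9.1/23.7) = 50.1 h.

k ≈ 50.1 h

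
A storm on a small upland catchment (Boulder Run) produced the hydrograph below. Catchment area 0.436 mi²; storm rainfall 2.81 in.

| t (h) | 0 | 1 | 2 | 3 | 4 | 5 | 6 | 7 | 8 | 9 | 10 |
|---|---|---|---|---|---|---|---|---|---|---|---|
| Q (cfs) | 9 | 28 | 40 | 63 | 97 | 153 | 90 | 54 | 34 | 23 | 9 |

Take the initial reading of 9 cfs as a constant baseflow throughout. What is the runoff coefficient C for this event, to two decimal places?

ΣQ_DR = 501.0 cfs; V = ΣQ_DR·Δt = 1.804 × 10^6 ft³.
Runoff depth d = V / A = 1.781 in.
C = d / P = 1.781 / 2.81 = 0.63.

C ≈ 0.63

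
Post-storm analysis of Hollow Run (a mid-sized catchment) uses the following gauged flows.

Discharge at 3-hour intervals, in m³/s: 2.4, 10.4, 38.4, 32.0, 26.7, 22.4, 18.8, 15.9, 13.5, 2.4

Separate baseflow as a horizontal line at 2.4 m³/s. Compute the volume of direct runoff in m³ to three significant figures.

Direct-runoff ordinates (Q − Q_b): 0.0, 8.0, 36.0, 29.6, 24.3, 20.0, 16.4, 13.5, 11.1, 0.0 m³/s.
ΣQ_DR = 158.9 m³/s.
With Δt = 3 h = 10800 s, V = ΣQ_DR · Δt = 158.9 × 10800 = 1.72 × 10^6 m³.

V ≈ 1.72 × 10^6 m³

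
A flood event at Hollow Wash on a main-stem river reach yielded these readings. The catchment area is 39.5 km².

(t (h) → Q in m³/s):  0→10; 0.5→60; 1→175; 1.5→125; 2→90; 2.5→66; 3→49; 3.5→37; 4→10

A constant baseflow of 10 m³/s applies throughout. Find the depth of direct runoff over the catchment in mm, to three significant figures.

d ≈ 24.2 mm

Direct runoff: 0.0, 50.0, 165.0, 115.0, 80.0, 56.0, 39.0, 27.0, 0.0 m³/s; ΣQ_DR = 532.0 m³/s.
V = ΣQ_DR · Δt = 532.0 × 1800 s = 9.576 × 10^5 m³.
Over A = 39.5 km², depth = V / A = 24.2 mm.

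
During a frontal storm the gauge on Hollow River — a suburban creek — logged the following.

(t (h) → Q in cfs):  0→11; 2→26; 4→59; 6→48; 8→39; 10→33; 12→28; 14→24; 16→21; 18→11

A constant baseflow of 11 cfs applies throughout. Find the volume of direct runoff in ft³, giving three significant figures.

Direct-runoff ordinates (Q − Q_b): 0.0, 15.0, 48.0, 37.0, 28.0, 22.0, 17.0, 13.0, 10.0, 0.0 cfs.
ΣQ_DR = 190.0 cfs.
With Δt = 2 h = 7200 s, V = ΣQ_DR · Δt = 190.0 × 7200 = 1.37 × 10^6 ft³.

V ≈ 1.37 × 10^6 ft³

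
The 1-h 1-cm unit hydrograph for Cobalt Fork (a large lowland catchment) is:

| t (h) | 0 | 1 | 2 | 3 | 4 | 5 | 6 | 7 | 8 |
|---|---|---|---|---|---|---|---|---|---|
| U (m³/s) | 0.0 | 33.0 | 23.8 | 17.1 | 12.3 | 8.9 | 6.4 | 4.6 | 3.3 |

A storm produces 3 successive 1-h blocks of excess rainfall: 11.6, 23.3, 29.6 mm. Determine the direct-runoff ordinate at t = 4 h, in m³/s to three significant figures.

Q ≈ 125 m³/s

By discrete convolution, Q_j = Σ (P_i / 10 mm) · U_{j−i}.
At t = 4 h (j=4): Q = (11.6/10)·12.3 + (23.3/10)·17.1 + (29.6/10)·23.8 = 125 m³/s.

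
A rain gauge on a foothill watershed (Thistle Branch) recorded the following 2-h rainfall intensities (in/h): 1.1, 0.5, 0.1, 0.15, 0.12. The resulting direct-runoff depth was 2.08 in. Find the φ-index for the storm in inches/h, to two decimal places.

φ ≈ 0.28 in/h

Only the 2 blocks with intensity above φ contribute runoff: 1.1, 0.5 in/h.
Σ(I−φ)·Δt = d  ⇒  (1.1+0.5 − 2φ)·2 = 2.08
φ = (1.600 − 2.08/2) / 2 = 0.28 in/h.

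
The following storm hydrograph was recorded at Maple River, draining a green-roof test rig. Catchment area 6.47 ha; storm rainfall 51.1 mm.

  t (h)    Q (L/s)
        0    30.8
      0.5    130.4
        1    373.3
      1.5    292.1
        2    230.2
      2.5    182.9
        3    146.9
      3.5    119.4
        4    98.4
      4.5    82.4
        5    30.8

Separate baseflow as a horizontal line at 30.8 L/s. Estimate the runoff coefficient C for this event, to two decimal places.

ΣQ_DR = 1379 L/s; V = ΣQ_DR·Δt = 2.482 × 10^6 L.
Runoff depth d = V / A = 38.36 mm.
C = d / P = 38.36 / 51.1 = 0.75.

C ≈ 0.75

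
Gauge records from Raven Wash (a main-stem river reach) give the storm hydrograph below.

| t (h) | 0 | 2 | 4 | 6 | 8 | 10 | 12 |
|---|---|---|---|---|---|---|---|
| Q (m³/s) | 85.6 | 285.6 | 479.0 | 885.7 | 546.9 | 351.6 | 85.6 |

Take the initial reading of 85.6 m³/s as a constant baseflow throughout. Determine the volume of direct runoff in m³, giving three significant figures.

V ≈ 1.53 × 10^7 m³

Direct-runoff ordinates (Q − Q_b): 0.0, 200.0, 393.4, 800.1, 461.3, 266.0, 0.0 m³/s.
ΣQ_DR = 2121 m³/s.
With Δt = 2 h = 7200 s, V = ΣQ_DR · Δt = 2121 × 7200 = 1.53 × 10^7 m³.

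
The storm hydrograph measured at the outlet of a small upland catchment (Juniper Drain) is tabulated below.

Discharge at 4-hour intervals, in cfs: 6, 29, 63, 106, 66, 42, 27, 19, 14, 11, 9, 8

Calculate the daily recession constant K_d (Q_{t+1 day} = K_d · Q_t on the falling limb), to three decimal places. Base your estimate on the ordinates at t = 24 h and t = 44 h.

Between t = 24 h and t = 44 h the flow falls from 27 to 8 cfs over 5×4 h = 20 h.
Per-interval ratio K = (8/27)^(1/5) = 0.7841; K_d = K^(24/4) = 0.232.

K_d ≈ 0.232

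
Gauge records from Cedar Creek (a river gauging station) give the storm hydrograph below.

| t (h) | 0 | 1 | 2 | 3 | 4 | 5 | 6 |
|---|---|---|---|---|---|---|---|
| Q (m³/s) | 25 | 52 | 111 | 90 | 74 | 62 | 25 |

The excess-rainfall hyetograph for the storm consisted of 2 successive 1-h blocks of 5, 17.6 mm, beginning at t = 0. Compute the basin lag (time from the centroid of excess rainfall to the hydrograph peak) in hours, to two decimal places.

t_L ≈ 0.72 h

Centroid of excess rainfall: t_c = Σ P_i·t̄_i / ΣP_i = 1.2788 h (block centres at 0.5, 1.5 h).
Hydrograph peak occurs at t = 2 h, so basin lag t_L = 2 − 1.2788 = 0.72 h.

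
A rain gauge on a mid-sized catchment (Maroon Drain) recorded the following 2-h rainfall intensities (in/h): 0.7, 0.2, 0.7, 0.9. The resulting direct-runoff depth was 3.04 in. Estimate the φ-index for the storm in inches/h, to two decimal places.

φ ≈ 0.26 in/h

Only the 3 blocks with intensity above φ contribute runoff: 0.7, 0.7, 0.9 in/h.
Σ(I−φ)·Δt = d  ⇒  (0.7+0.7+0.9 − 3φ)·2 = 3.04
φ = (2.300 − 3.04/2) / 3 = 0.26 in/h.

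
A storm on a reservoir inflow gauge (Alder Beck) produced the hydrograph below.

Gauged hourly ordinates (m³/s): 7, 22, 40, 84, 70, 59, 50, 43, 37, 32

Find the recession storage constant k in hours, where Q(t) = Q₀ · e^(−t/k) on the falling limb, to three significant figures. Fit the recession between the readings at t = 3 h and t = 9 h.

k ≈ 6.22 h

On the falling limb, Q drops from 84 to 32 m³/s between t = 3 h and t = 9 h (Δt = 6 h).
k = −Δt / ln(Q₂/Q₁) = −6 / ln(32/84) = 6.22 h.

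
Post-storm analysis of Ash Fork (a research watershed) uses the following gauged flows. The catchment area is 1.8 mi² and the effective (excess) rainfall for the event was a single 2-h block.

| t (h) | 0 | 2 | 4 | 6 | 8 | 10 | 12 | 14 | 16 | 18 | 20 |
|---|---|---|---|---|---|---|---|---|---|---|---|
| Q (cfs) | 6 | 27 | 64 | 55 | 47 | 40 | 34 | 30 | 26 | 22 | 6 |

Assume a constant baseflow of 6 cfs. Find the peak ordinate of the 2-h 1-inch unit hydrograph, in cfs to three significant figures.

Direct runoff: 0.0, 21.0, 58.0, 49.0, 41.0, 34.0, 28.0, 24.0, 20.0, 16.0, 0.0 cfs; ΣQ_DR = 291.0 cfs, peak = 58.0 cfs.
Runoff depth d = ΣQ_DR·Δt / A = 291.0 × 7200 / (1.8 mi²) = 0.5010 in.
The 1-inch UH is the DRH scaled by (1 in)/d, so U_p = 58.0 × 1/0.5010 = 116 cfs.

U_p ≈ 116 cfs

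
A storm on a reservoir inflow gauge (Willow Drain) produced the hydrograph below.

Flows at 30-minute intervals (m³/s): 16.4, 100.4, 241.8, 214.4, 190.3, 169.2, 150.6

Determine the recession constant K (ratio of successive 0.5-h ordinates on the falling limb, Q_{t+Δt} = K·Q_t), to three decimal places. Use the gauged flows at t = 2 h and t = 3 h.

K ≈ 0.890

Using the recession-limb readings at t = 2 h and t = 3 h: Q falls from 190.3 to 150.6 m³/s over 2 intervals.
K = (Q₂/Q₁)^(1/2) = (150.6/190.3)^(1/2) = 0.890.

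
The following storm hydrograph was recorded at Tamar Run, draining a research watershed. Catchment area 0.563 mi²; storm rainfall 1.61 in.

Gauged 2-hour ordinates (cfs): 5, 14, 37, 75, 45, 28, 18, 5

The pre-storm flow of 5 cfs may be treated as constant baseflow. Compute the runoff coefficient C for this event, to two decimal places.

ΣQ_DR = 187.0 cfs; V = ΣQ_DR·Δt = 1.346 × 10^6 ft³.
Runoff depth d = V / A = 1.029 in.
C = d / P = 1.029 / 1.61 = 0.64.

C ≈ 0.64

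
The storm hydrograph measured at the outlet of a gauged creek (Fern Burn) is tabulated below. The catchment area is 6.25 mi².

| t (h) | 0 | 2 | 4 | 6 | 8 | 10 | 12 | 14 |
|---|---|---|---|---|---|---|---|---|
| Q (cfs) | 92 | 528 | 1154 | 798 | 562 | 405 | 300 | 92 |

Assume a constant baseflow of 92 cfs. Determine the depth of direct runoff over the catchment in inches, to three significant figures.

Direct runoff: 0.0, 436.0, 1062.0, 706.0, 470.0, 313.0, 208.0, 0.0 cfs; ΣQ_DR = 3195 cfs.
V = ΣQ_DR · Δt = 3195 × 7200 s = 2.300 × 10^7 ft³.
Over A = 6.25 mi², depth = V / A = 1.58 in.

d ≈ 1.58 in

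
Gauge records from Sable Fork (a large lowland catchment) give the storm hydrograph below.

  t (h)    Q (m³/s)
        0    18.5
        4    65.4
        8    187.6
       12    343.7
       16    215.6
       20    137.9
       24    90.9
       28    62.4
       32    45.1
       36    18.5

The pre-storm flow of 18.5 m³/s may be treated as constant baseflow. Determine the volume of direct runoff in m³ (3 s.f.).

V ≈ 1.44 × 10^7 m³

Direct-runoff ordinates (Q − Q_b): 0.0, 46.9, 169.1, 325.2, 197.1, 119.4, 72.4, 43.9, 26.6, 0.0 m³/s.
ΣQ_DR = 1001 m³/s.
With Δt = 4 h = 14400 s, V = ΣQ_DR · Δt = 1001 × 14400 = 1.44 × 10^7 m³.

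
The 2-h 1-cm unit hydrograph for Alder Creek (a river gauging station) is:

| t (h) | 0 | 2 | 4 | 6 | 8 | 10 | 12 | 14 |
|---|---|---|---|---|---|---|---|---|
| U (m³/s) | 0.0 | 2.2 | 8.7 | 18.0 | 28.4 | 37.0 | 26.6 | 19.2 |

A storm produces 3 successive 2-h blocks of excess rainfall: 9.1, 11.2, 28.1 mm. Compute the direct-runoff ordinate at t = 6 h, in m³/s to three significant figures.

By discrete convolution, Q_j = Σ (P_i / 10 mm) · U_{j−i}.
At t = 6 h (j=3): Q = (9.1/10)·18.0 + (11.2/10)·8.7 + (28.1/10)·2.2 = 32.3 m³/s.

Q ≈ 32.3 m³/s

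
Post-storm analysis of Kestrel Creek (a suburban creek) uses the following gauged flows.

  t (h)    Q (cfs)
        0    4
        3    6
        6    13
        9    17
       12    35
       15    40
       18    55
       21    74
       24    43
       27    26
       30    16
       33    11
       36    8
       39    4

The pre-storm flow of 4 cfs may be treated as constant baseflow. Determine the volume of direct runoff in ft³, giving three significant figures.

Direct-runoff ordinates (Q − Q_b): 0.0, 2.0, 9.0, 13.0, 31.0, 36.0, 51.0, 70.0, 39.0, 22.0, 12.0, 7.0, 4.0, 0.0 cfs.
ΣQ_DR = 296.0 cfs.
With Δt = 3 h = 10800 s, V = ΣQ_DR · Δt = 296.0 × 10800 = 3.20 × 10^6 ft³.

V ≈ 3.20 × 10^6 ft³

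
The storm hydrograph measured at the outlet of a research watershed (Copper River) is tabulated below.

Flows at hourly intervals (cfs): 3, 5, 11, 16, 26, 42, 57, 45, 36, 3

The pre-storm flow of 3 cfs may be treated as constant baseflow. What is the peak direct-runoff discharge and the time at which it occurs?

Q_p = 54.0 cfs at t = 6 h

Subtracting baseflow gives direct-runoff ordinates: 0.0, 2.0, 8.0, 13.0, 23.0, 39.0, 54.0, 42.0, 33.0, 0.0 cfs.
The maximum is 54.0 cfs, occurring at the reading for t = 6 h.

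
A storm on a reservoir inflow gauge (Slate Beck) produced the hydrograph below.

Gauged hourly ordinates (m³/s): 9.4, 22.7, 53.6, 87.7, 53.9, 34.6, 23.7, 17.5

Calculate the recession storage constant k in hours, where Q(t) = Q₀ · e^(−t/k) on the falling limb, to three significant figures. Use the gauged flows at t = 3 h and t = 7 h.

On the falling limb, Q drops from 87.7 to 17.5 m³/s between t = 3 h and t = 7 h (Δt = 4 h).
k = −Δt / ln(Q₂/Q₁) = −4 / ln(17.5/87.7) = 2.48 h.

k ≈ 2.48 h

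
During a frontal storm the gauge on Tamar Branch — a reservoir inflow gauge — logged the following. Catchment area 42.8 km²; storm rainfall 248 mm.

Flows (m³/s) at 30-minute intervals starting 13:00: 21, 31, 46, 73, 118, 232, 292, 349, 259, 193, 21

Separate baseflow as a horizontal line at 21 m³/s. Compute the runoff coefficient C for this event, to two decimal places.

ΣQ_DR = 1404 m³/s; V = ΣQ_DR·Δt = 2.527 × 10^6 m³.
Runoff depth d = V / A = 59.05 mm.
C = d / P = 59.05 / 248 = 0.24.

C ≈ 0.24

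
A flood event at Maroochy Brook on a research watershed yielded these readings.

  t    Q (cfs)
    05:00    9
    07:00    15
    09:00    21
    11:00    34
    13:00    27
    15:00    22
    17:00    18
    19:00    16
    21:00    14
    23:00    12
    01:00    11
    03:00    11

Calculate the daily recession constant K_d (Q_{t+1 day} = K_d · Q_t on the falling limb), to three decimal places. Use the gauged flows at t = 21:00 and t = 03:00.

Between t = 21:00 and t = 03:00 the flow falls from 14 to 11 cfs over 3×2 h = 6 h.
Per-interval ratio K = (11/14)^(1/3) = 0.9228; K_d = K^(24/2) = 0.381.

K_d ≈ 0.381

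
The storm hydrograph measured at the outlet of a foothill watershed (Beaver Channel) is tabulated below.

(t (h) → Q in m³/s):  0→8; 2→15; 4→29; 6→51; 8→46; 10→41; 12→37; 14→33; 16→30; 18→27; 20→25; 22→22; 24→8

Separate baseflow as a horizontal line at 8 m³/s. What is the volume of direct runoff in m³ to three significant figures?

V ≈ 1.93 × 10^6 m³

Direct-runoff ordinates (Q − Q_b): 0.0, 7.0, 21.0, 43.0, 38.0, 33.0, 29.0, 25.0, 22.0, 19.0, 17.0, 14.0, 0.0 m³/s.
ΣQ_DR = 268.0 m³/s.
With Δt = 2 h = 7200 s, V = ΣQ_DR · Δt = 268.0 × 7200 = 1.93 × 10^6 m³.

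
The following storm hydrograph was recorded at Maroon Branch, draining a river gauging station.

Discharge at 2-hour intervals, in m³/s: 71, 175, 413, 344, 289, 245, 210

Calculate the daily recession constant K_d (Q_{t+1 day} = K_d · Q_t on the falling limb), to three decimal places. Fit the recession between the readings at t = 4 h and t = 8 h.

K_d ≈ 0.117

Between t = 4 h and t = 8 h the flow falls from 413 to 289 m³/s over 2×2 h = 4 h.
Per-interval ratio K = (289/413)^(1/2) = 0.8365; K_d = K^(24/2) = 0.117.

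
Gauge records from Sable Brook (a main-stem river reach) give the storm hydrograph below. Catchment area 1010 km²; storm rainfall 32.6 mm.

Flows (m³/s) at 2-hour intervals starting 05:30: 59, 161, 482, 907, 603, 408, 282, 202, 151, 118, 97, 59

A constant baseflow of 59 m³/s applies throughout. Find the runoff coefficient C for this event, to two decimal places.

C ≈ 0.62

ΣQ_DR = 2821 m³/s; V = ΣQ_DR·Δt = 2.031 × 10^7 m³.
Runoff depth d = V / A = 20.11 mm.
C = d / P = 20.11 / 32.6 = 0.62.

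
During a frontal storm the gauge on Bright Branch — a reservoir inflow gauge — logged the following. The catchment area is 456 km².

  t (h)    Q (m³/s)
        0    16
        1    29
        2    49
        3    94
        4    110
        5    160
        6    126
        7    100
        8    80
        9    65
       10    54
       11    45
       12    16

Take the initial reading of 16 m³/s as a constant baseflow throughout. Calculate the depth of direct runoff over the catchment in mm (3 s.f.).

Direct runoff: 0.0, 13.0, 33.0, 78.0, 94.0, 144.0, 110.0, 84.0, 64.0, 49.0, 38.0, 29.0, 0.0 m³/s; ΣQ_DR = 736.0 m³/s.
V = ΣQ_DR · Δt = 736.0 × 3600 s = 2.650 × 10^6 m³.
Over A = 456 km², depth = V / A = 5.81 mm.

d ≈ 5.81 mm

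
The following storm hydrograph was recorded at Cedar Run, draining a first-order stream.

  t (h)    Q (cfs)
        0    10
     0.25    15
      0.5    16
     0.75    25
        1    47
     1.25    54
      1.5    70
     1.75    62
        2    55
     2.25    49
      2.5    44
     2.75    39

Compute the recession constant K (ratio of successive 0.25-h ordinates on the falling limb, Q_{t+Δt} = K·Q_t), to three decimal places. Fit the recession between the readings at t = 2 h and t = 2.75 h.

K ≈ 0.892

Using the recession-limb readings at t = 2 h and t = 2.75 h: Q falls from 55 to 39 cfs over 3 intervals.
K = (Q₂/Q₁)^(1/3) = (39/55)^(1/3) = 0.892.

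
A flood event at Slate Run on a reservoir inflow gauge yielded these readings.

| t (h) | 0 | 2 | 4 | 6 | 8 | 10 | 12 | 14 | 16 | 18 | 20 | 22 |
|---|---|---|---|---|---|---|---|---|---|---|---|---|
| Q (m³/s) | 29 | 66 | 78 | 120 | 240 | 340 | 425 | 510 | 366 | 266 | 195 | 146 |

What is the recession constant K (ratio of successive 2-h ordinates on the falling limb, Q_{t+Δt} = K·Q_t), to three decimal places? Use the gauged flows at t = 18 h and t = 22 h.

K ≈ 0.741

Using the recession-limb readings at t = 18 h and t = 22 h: Q falls from 266 to 146 m³/s over 2 intervals.
K = (Q₂/Q₁)^(1/2) = (146/266)^(1/2) = 0.741.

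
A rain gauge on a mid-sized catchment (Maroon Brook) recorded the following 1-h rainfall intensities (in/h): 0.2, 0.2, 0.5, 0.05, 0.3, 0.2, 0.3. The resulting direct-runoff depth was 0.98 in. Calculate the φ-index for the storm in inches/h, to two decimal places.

φ ≈ 0.12 in/h

Only the 6 blocks with intensity above φ contribute runoff: 0.2, 0.2, 0.5, 0.3, 0.2, 0.3 in/h.
Σ(I−φ)·Δt = d  ⇒  (0.2+0.2+0.5+0.3+0.2+0.3 − 6φ)·1 = 0.98
φ = (1.700 − 0.98/1) / 6 = 0.12 in/h.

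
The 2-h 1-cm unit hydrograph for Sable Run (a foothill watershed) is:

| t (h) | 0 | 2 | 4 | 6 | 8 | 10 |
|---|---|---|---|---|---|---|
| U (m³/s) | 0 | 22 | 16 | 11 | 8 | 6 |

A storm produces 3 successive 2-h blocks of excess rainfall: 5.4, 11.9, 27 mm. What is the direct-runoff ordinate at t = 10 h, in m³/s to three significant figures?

Q ≈ 42.5 m³/s

By discrete convolution, Q_j = Σ (P_i / 10 mm) · U_{j−i}.
At t = 10 h (j=5): Q = (5.4/10)·6 + (11.9/10)·8 + (27/10)·11 = 42.5 m³/s.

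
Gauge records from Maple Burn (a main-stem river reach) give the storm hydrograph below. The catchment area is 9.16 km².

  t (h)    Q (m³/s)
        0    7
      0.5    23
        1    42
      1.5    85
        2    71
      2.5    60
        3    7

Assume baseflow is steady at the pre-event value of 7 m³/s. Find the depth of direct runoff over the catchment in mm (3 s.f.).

Direct runoff: 0.0, 16.0, 35.0, 78.0, 64.0, 53.0, 0.0 m³/s; ΣQ_DR = 246.0 m³/s.
V = ΣQ_DR · Δt = 246.0 × 1800 s = 4.428 × 10^5 m³.
Over A = 9.16 km², depth = V / A = 48.3 mm.

d ≈ 48.3 mm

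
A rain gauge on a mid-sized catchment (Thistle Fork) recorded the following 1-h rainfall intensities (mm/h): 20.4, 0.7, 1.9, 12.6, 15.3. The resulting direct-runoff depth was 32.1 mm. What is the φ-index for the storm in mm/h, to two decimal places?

φ ≈ 5.40 mm/h

Only the 3 blocks with intensity above φ contribute runoff: 20.4, 12.6, 15.3 mm/h.
Σ(I−φ)·Δt = d  ⇒  (20.4+12.6+15.3 − 3φ)·1 = 32.1
φ = (48.30 − 32.1/1) / 3 = 5.40 mm/h.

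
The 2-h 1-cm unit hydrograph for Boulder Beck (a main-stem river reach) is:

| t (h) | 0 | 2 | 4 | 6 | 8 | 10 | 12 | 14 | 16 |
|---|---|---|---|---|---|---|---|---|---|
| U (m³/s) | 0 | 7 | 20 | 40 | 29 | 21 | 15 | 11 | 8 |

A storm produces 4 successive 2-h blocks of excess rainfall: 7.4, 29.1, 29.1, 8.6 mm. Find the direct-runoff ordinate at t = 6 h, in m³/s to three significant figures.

By discrete convolution, Q_j = Σ (P_i / 10 mm) · U_{j−i}.
At t = 6 h (j=3): Q = (7.4/10)·40 + (29.1/10)·20 + (29.1/10)·7 + (8.6/10)·0 = 108 m³/s.

Q ≈ 108 m³/s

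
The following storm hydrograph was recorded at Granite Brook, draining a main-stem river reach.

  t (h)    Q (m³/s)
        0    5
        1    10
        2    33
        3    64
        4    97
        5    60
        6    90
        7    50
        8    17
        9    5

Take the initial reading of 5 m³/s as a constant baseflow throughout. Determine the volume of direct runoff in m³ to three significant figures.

Direct-runoff ordinates (Q − Q_b): 0.0, 5.0, 28.0, 59.0, 92.0, 55.0, 85.0, 45.0, 12.0, 0.0 m³/s.
ΣQ_DR = 381.0 m³/s.
With Δt = 1 h = 3600 s, V = ΣQ_DR · Δt = 381.0 × 3600 = 1.37 × 10^6 m³.

V ≈ 1.37 × 10^6 m³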